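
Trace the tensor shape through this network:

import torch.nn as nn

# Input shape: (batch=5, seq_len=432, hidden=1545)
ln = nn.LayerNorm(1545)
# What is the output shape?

Input shape: (5, 432, 1545)
Output shape: (5, 432, 1545)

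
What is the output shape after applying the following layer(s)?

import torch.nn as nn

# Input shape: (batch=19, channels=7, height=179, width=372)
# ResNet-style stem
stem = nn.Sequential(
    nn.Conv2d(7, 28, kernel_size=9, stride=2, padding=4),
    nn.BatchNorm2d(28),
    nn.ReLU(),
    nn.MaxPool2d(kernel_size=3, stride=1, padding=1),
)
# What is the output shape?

Input shape: (19, 7, 179, 372)
  -> after Conv2d 9x9 stride=2: (19, 28, 90, 186)
Output shape: (19, 28, 90, 186)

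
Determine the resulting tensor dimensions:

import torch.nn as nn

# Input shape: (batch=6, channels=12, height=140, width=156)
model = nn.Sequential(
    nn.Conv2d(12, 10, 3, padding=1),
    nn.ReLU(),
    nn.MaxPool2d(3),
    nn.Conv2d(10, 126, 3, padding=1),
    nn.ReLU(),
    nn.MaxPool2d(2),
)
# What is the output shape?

Input shape: (6, 12, 140, 156)
  -> after first Conv2d: (6, 10, 140, 156)
  -> after first MaxPool2d: (6, 10, 46, 52)
  -> after second Conv2d: (6, 126, 46, 52)
Output shape: (6, 126, 23, 26)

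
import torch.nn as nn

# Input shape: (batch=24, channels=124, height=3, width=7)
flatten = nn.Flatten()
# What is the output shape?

Input shape: (24, 124, 3, 7)
Output shape: (24, 2604)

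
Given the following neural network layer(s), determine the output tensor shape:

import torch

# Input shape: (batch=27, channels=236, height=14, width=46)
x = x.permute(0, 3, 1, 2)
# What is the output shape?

Input shape: (27, 236, 14, 46)
Output shape: (27, 46, 236, 14)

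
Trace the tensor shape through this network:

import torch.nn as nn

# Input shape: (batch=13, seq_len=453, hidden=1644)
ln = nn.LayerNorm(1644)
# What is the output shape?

Input shape: (13, 453, 1644)
Output shape: (13, 453, 1644)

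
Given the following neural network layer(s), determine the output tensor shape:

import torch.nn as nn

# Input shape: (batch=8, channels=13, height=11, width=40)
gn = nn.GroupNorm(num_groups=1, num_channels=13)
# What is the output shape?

Input shape: (8, 13, 11, 40)
Output shape: (8, 13, 11, 40)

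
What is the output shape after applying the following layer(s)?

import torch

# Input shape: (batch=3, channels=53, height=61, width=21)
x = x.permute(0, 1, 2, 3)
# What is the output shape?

Input shape: (3, 53, 61, 21)
Output shape: (3, 53, 61, 21)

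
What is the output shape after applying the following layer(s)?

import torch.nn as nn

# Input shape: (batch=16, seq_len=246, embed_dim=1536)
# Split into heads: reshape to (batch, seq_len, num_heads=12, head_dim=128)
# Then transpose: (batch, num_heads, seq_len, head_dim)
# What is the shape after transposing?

Input shape: (16, 246, 1536)
  -> after reshape: (16, 246, 12, 128)
Output shape: (16, 12, 246, 128)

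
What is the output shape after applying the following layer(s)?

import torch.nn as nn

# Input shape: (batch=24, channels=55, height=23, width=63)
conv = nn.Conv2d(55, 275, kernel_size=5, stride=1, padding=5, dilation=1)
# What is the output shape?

Input shape: (24, 55, 23, 63)
Output shape: (24, 275, 29, 69)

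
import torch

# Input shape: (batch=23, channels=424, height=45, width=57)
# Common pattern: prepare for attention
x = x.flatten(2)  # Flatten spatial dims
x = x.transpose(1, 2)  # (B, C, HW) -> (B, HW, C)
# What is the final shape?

Input shape: (23, 424, 45, 57)
  -> after flatten(2): (23, 424, 2565)
Output shape: (23, 2565, 424)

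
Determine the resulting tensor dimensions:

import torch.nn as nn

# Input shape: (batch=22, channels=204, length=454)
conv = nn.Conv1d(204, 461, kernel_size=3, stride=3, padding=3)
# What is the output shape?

Input shape: (22, 204, 454)
Output shape: (22, 461, 153)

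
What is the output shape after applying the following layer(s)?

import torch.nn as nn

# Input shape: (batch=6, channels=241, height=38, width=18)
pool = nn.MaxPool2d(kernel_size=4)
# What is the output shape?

Input shape: (6, 241, 38, 18)
Output shape: (6, 241, 9, 4)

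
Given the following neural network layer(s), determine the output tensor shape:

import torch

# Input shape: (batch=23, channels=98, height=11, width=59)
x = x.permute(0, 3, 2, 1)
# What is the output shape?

Input shape: (23, 98, 11, 59)
Output shape: (23, 59, 11, 98)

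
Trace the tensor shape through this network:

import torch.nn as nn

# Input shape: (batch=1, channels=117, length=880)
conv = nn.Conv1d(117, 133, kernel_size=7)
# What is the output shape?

Input shape: (1, 117, 880)
Output shape: (1, 133, 874)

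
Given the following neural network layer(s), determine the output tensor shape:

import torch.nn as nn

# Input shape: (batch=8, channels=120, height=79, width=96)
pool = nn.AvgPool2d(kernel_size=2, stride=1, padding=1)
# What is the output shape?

Input shape: (8, 120, 79, 96)
Output shape: (8, 120, 80, 97)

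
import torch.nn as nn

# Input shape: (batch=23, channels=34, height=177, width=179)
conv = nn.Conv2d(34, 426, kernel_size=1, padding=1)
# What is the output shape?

Input shape: (23, 34, 177, 179)
Output shape: (23, 426, 179, 181)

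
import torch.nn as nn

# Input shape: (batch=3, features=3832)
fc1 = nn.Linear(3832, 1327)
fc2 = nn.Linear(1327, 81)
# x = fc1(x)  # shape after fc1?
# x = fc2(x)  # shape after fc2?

Input shape: (3, 3832)
  -> after fc1: (3, 1327)
Output shape: (3, 81)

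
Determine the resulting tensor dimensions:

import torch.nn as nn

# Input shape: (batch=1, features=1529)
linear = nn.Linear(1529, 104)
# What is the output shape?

Input shape: (1, 1529)
Output shape: (1, 104)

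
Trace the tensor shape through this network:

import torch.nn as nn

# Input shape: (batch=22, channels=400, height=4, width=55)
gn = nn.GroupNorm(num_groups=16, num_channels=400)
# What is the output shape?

Input shape: (22, 400, 4, 55)
Output shape: (22, 400, 4, 55)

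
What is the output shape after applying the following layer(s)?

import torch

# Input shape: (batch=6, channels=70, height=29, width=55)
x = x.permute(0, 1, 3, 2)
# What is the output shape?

Input shape: (6, 70, 29, 55)
Output shape: (6, 70, 55, 29)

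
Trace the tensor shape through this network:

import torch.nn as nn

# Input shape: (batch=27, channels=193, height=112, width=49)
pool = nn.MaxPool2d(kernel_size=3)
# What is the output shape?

Input shape: (27, 193, 112, 49)
Output shape: (27, 193, 37, 16)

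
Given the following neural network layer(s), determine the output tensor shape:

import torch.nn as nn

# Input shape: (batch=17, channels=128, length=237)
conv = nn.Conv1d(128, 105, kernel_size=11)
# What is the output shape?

Input shape: (17, 128, 237)
Output shape: (17, 105, 227)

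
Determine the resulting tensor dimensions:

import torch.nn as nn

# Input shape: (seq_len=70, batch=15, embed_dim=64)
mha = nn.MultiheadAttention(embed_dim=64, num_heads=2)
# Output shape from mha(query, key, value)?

Input shape: (70, 15, 64)
Output shape: (70, 15, 64)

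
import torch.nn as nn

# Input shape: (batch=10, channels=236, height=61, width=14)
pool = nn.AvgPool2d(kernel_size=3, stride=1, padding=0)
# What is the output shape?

Input shape: (10, 236, 61, 14)
Output shape: (10, 236, 59, 12)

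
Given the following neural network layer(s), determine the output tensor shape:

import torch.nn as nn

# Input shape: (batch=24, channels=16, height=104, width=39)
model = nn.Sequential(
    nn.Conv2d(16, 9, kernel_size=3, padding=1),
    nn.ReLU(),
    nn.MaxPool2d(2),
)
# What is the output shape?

Input shape: (24, 16, 104, 39)
  -> after Conv2d: (24, 9, 104, 39)
  -> after ReLU: (24, 9, 104, 39)
Output shape: (24, 9, 52, 19)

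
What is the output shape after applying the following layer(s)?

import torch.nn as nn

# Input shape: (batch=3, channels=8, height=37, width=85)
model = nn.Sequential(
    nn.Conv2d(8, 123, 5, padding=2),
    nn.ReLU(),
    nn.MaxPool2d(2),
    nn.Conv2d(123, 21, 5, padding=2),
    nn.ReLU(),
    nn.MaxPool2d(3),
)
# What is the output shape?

Input shape: (3, 8, 37, 85)
  -> after first Conv2d: (3, 123, 37, 85)
  -> after first MaxPool2d: (3, 123, 18, 42)
  -> after second Conv2d: (3, 21, 18, 42)
Output shape: (3, 21, 6, 14)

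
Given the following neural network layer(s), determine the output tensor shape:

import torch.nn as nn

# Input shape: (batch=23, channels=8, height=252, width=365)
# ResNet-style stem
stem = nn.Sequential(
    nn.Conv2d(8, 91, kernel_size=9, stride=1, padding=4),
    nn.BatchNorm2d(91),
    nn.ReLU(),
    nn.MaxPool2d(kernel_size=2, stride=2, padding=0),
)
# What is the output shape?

Input shape: (23, 8, 252, 365)
  -> after Conv2d 9x9 stride=1: (23, 91, 252, 365)
Output shape: (23, 91, 126, 182)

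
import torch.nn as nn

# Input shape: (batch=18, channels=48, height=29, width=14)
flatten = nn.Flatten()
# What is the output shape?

Input shape: (18, 48, 29, 14)
Output shape: (18, 19488)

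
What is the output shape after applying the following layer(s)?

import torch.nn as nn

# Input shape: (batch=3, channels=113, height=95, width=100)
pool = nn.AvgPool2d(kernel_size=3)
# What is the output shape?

Input shape: (3, 113, 95, 100)
Output shape: (3, 113, 31, 33)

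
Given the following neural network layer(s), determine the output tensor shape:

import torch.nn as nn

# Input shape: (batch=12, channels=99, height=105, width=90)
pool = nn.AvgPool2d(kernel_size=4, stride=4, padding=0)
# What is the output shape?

Input shape: (12, 99, 105, 90)
Output shape: (12, 99, 26, 22)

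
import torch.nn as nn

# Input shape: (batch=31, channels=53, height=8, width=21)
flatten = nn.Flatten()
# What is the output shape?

Input shape: (31, 53, 8, 21)
Output shape: (31, 8904)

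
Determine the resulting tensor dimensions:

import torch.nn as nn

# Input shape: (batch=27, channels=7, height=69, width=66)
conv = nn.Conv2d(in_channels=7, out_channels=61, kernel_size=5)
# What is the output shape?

Input shape: (27, 7, 69, 66)
Output shape: (27, 61, 65, 62)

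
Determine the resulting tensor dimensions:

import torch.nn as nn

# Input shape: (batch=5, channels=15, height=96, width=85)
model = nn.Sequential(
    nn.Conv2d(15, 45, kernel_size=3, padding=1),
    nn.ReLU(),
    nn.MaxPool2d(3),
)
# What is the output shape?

Input shape: (5, 15, 96, 85)
  -> after Conv2d: (5, 45, 96, 85)
  -> after ReLU: (5, 45, 96, 85)
Output shape: (5, 45, 32, 28)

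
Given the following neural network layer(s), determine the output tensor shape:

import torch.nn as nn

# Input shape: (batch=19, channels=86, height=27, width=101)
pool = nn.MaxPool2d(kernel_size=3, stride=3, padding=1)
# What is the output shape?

Input shape: (19, 86, 27, 101)
Output shape: (19, 86, 9, 34)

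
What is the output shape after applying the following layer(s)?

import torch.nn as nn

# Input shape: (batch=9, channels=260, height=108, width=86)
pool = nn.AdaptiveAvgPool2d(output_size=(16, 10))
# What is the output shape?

Input shape: (9, 260, 108, 86)
Output shape: (9, 260, 16, 10)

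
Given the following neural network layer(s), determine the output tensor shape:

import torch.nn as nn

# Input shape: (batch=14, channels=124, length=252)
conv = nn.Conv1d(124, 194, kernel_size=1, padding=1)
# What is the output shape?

Input shape: (14, 124, 252)
Output shape: (14, 194, 254)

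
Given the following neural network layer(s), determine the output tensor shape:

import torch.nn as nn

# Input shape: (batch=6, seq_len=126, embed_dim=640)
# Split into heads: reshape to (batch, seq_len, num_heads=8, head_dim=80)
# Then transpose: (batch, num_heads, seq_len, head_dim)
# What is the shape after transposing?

Input shape: (6, 126, 640)
  -> after reshape: (6, 126, 8, 80)
Output shape: (6, 8, 126, 80)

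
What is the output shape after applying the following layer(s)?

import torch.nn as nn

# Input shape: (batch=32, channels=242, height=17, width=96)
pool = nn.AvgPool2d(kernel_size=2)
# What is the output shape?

Input shape: (32, 242, 17, 96)
Output shape: (32, 242, 8, 48)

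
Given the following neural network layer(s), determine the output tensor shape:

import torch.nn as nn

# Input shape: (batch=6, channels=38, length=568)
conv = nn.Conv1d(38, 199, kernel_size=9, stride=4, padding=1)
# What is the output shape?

Input shape: (6, 38, 568)
Output shape: (6, 199, 141)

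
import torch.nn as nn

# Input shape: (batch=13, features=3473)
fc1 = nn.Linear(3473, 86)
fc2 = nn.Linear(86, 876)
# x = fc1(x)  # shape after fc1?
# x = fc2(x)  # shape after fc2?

Input shape: (13, 3473)
  -> after fc1: (13, 86)
Output shape: (13, 876)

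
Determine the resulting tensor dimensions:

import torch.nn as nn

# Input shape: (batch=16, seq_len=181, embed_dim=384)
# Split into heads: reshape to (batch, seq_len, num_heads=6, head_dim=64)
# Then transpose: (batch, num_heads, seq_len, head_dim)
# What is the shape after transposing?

Input shape: (16, 181, 384)
  -> after reshape: (16, 181, 6, 64)
Output shape: (16, 6, 181, 64)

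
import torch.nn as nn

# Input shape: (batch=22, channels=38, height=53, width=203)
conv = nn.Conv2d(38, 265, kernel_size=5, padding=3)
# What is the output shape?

Input shape: (22, 38, 53, 203)
Output shape: (22, 265, 55, 205)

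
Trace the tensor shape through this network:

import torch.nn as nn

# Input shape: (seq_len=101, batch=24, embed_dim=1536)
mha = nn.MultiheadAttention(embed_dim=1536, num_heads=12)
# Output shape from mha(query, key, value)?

Input shape: (101, 24, 1536)
Output shape: (101, 24, 1536)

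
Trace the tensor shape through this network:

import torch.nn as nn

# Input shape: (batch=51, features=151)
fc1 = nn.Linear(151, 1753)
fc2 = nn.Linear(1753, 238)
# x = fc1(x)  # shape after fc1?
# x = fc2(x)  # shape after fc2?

Input shape: (51, 151)
  -> after fc1: (51, 1753)
Output shape: (51, 238)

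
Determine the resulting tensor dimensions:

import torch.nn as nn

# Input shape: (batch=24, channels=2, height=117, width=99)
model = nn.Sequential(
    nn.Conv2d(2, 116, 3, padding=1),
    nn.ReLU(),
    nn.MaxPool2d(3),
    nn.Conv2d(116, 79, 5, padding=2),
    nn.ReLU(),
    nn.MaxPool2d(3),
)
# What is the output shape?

Input shape: (24, 2, 117, 99)
  -> after first Conv2d: (24, 116, 117, 99)
  -> after first MaxPool2d: (24, 116, 39, 33)
  -> after second Conv2d: (24, 79, 39, 33)
Output shape: (24, 79, 13, 11)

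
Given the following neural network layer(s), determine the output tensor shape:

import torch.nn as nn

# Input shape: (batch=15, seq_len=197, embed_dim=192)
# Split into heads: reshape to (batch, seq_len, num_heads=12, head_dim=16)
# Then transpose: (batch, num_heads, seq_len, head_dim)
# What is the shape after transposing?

Input shape: (15, 197, 192)
  -> after reshape: (15, 197, 12, 16)
Output shape: (15, 12, 197, 16)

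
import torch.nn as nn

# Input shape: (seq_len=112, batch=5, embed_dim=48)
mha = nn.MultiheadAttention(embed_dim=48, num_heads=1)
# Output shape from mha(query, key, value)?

Input shape: (112, 5, 48)
Output shape: (112, 5, 48)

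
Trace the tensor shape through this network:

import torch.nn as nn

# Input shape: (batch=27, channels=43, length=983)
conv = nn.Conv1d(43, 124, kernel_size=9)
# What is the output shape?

Input shape: (27, 43, 983)
Output shape: (27, 124, 975)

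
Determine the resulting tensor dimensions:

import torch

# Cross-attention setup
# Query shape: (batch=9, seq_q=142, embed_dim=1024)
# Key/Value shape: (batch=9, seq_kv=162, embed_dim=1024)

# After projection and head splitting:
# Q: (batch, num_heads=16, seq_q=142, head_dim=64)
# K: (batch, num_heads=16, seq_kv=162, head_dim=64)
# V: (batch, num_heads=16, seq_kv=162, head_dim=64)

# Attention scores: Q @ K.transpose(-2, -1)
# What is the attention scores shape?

Input shape: (9, 142, 1024)
Output shape: (9, 16, 142, 162)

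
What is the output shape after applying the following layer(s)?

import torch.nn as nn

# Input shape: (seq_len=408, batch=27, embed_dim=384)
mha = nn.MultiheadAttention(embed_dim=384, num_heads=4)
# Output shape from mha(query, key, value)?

Input shape: (408, 27, 384)
Output shape: (408, 27, 384)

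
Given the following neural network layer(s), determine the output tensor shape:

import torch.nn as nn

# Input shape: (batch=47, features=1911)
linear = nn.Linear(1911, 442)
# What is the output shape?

Input shape: (47, 1911)
Output shape: (47, 442)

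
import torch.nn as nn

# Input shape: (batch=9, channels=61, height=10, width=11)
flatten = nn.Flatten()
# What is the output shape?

Input shape: (9, 61, 10, 11)
Output shape: (9, 6710)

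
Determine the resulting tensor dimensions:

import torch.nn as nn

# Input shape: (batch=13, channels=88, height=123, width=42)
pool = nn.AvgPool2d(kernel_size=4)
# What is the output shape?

Input shape: (13, 88, 123, 42)
Output shape: (13, 88, 30, 10)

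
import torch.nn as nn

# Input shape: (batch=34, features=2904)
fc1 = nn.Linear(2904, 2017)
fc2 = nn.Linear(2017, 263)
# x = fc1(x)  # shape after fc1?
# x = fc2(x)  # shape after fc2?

Input shape: (34, 2904)
  -> after fc1: (34, 2017)
Output shape: (34, 263)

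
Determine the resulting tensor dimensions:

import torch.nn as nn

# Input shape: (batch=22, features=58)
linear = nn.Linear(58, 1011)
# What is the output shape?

Input shape: (22, 58)
Output shape: (22, 1011)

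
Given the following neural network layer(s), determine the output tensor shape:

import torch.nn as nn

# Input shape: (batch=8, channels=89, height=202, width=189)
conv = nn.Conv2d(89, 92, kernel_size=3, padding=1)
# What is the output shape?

Input shape: (8, 89, 202, 189)
Output shape: (8, 92, 202, 189)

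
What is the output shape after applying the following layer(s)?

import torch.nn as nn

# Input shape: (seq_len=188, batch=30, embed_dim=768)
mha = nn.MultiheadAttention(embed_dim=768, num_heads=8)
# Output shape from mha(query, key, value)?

Input shape: (188, 30, 768)
Output shape: (188, 30, 768)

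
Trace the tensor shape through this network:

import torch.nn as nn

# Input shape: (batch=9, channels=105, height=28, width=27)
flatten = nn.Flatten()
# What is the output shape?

Input shape: (9, 105, 28, 27)
Output shape: (9, 79380)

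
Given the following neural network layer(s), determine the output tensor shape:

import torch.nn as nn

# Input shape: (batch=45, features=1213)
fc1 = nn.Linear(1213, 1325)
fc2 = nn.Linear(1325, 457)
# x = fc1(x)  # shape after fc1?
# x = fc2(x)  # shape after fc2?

Input shape: (45, 1213)
  -> after fc1: (45, 1325)
Output shape: (45, 457)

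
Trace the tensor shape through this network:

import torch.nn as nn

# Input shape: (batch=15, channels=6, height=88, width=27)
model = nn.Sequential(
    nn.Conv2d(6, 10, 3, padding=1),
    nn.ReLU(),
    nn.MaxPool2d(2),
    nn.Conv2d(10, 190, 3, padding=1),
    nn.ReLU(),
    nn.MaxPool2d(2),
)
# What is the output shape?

Input shape: (15, 6, 88, 27)
  -> after first Conv2d: (15, 10, 88, 27)
  -> after first MaxPool2d: (15, 10, 44, 13)
  -> after second Conv2d: (15, 190, 44, 13)
Output shape: (15, 190, 22, 6)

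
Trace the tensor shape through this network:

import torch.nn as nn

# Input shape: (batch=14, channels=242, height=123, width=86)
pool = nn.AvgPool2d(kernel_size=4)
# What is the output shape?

Input shape: (14, 242, 123, 86)
Output shape: (14, 242, 30, 21)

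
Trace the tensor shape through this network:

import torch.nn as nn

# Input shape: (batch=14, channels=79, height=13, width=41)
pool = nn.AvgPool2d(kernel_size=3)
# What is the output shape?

Input shape: (14, 79, 13, 41)
Output shape: (14, 79, 4, 13)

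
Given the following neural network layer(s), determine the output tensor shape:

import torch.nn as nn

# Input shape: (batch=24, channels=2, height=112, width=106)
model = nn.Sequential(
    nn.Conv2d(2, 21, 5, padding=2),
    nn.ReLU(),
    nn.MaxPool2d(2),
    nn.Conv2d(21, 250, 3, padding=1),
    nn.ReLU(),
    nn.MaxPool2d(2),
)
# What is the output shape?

Input shape: (24, 2, 112, 106)
  -> after first Conv2d: (24, 21, 112, 106)
  -> after first MaxPool2d: (24, 21, 56, 53)
  -> after second Conv2d: (24, 250, 56, 53)
Output shape: (24, 250, 28, 26)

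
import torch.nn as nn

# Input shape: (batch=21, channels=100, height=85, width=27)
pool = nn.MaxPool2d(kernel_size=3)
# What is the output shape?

Input shape: (21, 100, 85, 27)
Output shape: (21, 100, 28, 9)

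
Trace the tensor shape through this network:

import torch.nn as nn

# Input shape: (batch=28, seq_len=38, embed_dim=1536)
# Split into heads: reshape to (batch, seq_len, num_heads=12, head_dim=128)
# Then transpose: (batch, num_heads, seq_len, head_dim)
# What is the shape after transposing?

Input shape: (28, 38, 1536)
  -> after reshape: (28, 38, 12, 128)
Output shape: (28, 12, 38, 128)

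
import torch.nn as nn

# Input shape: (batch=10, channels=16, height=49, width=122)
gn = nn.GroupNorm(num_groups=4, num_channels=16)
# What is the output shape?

Input shape: (10, 16, 49, 122)
Output shape: (10, 16, 49, 122)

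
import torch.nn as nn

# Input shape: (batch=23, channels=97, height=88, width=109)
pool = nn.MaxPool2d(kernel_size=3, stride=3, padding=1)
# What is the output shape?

Input shape: (23, 97, 88, 109)
Output shape: (23, 97, 30, 37)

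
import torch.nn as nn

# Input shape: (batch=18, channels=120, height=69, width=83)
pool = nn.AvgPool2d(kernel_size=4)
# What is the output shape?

Input shape: (18, 120, 69, 83)
Output shape: (18, 120, 17, 20)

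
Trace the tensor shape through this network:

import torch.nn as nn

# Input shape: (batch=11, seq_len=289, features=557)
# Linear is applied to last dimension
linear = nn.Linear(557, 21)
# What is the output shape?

Input shape: (11, 289, 557)
Output shape: (11, 289, 21)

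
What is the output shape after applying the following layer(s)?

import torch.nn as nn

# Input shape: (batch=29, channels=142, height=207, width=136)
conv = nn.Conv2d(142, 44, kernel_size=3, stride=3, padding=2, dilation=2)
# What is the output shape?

Input shape: (29, 142, 207, 136)
Output shape: (29, 44, 69, 46)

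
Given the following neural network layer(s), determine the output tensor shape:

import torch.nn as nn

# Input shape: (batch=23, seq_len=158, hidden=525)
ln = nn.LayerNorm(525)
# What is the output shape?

Input shape: (23, 158, 525)
Output shape: (23, 158, 525)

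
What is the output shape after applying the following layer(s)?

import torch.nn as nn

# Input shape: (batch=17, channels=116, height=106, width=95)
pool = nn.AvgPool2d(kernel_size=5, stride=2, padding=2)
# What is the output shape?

Input shape: (17, 116, 106, 95)
Output shape: (17, 116, 53, 48)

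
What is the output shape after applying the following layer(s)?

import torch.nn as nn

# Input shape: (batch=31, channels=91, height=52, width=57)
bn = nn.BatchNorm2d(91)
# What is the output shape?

Input shape: (31, 91, 52, 57)
Output shape: (31, 91, 52, 57)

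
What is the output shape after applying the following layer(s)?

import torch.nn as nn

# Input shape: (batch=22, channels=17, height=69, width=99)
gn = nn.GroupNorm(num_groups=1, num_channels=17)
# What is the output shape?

Input shape: (22, 17, 69, 99)
Output shape: (22, 17, 69, 99)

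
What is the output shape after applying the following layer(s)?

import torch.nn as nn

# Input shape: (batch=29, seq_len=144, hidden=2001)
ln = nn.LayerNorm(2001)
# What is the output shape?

Input shape: (29, 144, 2001)
Output shape: (29, 144, 2001)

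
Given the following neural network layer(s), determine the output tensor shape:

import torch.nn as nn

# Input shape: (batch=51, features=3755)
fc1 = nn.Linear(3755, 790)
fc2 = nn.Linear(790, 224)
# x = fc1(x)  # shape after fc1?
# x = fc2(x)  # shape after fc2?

Input shape: (51, 3755)
  -> after fc1: (51, 790)
Output shape: (51, 224)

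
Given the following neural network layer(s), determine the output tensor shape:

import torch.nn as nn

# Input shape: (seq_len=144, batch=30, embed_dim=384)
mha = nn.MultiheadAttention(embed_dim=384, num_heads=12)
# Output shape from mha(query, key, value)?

Input shape: (144, 30, 384)
Output shape: (144, 30, 384)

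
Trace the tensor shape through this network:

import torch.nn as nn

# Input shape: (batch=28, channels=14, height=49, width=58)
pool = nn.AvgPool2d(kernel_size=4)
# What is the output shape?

Input shape: (28, 14, 49, 58)
Output shape: (28, 14, 12, 14)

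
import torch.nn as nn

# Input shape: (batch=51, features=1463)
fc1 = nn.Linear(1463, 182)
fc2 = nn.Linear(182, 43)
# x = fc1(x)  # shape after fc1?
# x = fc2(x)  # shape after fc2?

Input shape: (51, 1463)
  -> after fc1: (51, 182)
Output shape: (51, 43)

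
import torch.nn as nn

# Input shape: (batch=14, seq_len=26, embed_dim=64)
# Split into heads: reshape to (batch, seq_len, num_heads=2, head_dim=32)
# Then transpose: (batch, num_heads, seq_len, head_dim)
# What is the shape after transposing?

Input shape: (14, 26, 64)
  -> after reshape: (14, 26, 2, 32)
Output shape: (14, 2, 26, 32)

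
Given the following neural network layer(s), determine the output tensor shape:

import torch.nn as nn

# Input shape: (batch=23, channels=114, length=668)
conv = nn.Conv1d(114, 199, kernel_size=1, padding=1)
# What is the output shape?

Input shape: (23, 114, 668)
Output shape: (23, 199, 670)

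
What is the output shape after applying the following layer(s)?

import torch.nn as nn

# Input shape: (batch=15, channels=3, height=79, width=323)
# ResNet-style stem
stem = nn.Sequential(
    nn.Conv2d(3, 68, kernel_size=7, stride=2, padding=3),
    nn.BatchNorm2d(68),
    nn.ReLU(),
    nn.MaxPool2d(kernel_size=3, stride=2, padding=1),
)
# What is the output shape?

Input shape: (15, 3, 79, 323)
  -> after Conv2d 7x7 stride=2: (15, 68, 40, 162)
Output shape: (15, 68, 20, 81)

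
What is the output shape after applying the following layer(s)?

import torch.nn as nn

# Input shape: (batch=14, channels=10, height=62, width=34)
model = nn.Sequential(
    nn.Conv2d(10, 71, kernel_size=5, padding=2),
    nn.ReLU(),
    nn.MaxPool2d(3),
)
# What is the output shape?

Input shape: (14, 10, 62, 34)
  -> after Conv2d: (14, 71, 62, 34)
  -> after ReLU: (14, 71, 62, 34)
Output shape: (14, 71, 20, 11)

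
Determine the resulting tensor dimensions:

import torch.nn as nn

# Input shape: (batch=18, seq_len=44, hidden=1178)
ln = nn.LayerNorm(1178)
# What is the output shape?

Input shape: (18, 44, 1178)
Output shape: (18, 44, 1178)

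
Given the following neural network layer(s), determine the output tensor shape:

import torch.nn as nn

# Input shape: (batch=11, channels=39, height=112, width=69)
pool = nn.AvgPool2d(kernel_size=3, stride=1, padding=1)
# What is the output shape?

Input shape: (11, 39, 112, 69)
Output shape: (11, 39, 112, 69)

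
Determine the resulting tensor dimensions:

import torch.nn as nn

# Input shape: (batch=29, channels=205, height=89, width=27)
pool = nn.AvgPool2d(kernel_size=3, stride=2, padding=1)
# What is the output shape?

Input shape: (29, 205, 89, 27)
Output shape: (29, 205, 45, 14)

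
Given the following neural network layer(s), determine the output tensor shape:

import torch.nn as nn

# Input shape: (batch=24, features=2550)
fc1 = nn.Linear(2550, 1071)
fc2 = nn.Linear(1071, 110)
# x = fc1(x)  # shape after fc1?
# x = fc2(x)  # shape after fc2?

Input shape: (24, 2550)
  -> after fc1: (24, 1071)
Output shape: (24, 110)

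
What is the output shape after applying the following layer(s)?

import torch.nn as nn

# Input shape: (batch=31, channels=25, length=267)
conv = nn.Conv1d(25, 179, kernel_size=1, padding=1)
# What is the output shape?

Input shape: (31, 25, 267)
Output shape: (31, 179, 269)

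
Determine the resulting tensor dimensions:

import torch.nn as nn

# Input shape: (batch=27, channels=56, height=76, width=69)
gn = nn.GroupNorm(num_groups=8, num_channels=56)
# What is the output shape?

Input shape: (27, 56, 76, 69)
Output shape: (27, 56, 76, 69)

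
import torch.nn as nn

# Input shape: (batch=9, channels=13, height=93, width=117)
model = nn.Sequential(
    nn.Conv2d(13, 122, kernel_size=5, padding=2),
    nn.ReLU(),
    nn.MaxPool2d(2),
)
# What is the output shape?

Input shape: (9, 13, 93, 117)
  -> after Conv2d: (9, 122, 93, 117)
  -> after ReLU: (9, 122, 93, 117)
Output shape: (9, 122, 46, 58)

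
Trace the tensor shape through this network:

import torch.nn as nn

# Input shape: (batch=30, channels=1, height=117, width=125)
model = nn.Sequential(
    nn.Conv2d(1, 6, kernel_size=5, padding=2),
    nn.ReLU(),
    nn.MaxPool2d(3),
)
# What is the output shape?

Input shape: (30, 1, 117, 125)
  -> after Conv2d: (30, 6, 117, 125)
  -> after ReLU: (30, 6, 117, 125)
Output shape: (30, 6, 39, 41)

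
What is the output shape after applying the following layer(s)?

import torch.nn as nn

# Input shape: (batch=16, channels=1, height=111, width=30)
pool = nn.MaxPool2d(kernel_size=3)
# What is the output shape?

Input shape: (16, 1, 111, 30)
Output shape: (16, 1, 37, 10)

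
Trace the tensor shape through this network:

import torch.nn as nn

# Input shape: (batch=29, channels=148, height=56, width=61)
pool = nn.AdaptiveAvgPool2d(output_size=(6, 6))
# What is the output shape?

Input shape: (29, 148, 56, 61)
Output shape: (29, 148, 6, 6)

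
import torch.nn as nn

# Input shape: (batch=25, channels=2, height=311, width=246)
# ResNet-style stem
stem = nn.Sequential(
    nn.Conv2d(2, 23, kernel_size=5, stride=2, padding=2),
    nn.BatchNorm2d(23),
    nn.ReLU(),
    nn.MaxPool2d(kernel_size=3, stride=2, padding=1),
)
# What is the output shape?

Input shape: (25, 2, 311, 246)
  -> after Conv2d 5x5 stride=2: (25, 23, 156, 123)
Output shape: (25, 23, 78, 62)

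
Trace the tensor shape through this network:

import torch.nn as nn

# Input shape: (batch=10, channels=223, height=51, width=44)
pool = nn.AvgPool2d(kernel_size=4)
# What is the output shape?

Input shape: (10, 223, 51, 44)
Output shape: (10, 223, 12, 11)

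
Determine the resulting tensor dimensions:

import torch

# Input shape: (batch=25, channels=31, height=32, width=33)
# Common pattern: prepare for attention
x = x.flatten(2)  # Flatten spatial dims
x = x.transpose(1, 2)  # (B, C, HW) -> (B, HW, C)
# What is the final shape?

Input shape: (25, 31, 32, 33)
  -> after flatten(2): (25, 31, 1056)
Output shape: (25, 1056, 31)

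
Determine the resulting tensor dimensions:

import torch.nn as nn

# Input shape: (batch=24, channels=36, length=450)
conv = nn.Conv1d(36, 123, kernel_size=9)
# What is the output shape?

Input shape: (24, 36, 450)
Output shape: (24, 123, 442)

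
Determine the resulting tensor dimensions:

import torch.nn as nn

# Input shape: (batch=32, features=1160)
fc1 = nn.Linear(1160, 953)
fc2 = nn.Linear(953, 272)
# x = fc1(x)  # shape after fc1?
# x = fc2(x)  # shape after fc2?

Input shape: (32, 1160)
  -> after fc1: (32, 953)
Output shape: (32, 272)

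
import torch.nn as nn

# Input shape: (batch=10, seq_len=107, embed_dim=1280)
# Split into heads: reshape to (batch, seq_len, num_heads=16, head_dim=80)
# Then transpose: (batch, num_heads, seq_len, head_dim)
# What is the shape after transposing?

Input shape: (10, 107, 1280)
  -> after reshape: (10, 107, 16, 80)
Output shape: (10, 16, 107, 80)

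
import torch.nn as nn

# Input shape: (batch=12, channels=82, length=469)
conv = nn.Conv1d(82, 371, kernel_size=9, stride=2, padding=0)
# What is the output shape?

Input shape: (12, 82, 469)
Output shape: (12, 371, 231)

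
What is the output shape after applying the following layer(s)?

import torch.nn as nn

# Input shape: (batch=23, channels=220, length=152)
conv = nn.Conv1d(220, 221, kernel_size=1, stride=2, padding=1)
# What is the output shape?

Input shape: (23, 220, 152)
Output shape: (23, 221, 77)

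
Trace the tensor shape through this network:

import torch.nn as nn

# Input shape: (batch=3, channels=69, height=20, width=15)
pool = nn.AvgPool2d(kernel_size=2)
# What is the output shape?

Input shape: (3, 69, 20, 15)
Output shape: (3, 69, 10, 7)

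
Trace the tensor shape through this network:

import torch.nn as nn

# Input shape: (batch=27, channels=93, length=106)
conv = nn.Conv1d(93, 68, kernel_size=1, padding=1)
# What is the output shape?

Input shape: (27, 93, 106)
Output shape: (27, 68, 108)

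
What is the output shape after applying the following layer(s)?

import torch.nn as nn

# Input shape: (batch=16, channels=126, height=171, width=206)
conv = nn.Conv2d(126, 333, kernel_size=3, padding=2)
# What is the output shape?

Input shape: (16, 126, 171, 206)
Output shape: (16, 333, 173, 208)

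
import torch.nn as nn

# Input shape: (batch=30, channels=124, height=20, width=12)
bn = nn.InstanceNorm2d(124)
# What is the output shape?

Input shape: (30, 124, 20, 12)
Output shape: (30, 124, 20, 12)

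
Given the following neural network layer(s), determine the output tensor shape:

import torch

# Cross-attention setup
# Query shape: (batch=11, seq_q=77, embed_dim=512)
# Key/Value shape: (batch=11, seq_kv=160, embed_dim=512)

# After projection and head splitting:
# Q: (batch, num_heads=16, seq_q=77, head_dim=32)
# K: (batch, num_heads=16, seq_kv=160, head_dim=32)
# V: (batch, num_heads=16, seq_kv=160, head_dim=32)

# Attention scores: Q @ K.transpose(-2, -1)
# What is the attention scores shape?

Input shape: (11, 77, 512)
Output shape: (11, 16, 77, 160)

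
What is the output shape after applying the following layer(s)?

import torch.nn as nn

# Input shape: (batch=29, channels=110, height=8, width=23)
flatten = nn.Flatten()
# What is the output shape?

Input shape: (29, 110, 8, 23)
Output shape: (29, 20240)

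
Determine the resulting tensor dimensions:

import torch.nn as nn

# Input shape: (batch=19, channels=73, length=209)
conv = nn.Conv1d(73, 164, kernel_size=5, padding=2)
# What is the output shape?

Input shape: (19, 73, 209)
Output shape: (19, 164, 209)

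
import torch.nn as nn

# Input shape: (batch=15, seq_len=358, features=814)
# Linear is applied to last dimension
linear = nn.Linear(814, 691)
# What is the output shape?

Input shape: (15, 358, 814)
Output shape: (15, 358, 691)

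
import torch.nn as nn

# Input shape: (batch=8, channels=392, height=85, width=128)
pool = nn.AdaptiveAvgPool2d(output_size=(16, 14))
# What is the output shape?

Input shape: (8, 392, 85, 128)
Output shape: (8, 392, 16, 14)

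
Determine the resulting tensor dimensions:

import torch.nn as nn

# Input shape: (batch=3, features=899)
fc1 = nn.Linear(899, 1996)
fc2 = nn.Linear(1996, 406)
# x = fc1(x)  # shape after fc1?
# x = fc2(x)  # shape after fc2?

Input shape: (3, 899)
  -> after fc1: (3, 1996)
Output shape: (3, 406)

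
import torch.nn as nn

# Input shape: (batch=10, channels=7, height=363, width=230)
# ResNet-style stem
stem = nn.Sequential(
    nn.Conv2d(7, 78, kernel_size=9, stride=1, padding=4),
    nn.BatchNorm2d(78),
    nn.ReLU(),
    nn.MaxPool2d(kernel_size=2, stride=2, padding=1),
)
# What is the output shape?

Input shape: (10, 7, 363, 230)
  -> after Conv2d 9x9 stride=1: (10, 78, 363, 230)
Output shape: (10, 78, 182, 116)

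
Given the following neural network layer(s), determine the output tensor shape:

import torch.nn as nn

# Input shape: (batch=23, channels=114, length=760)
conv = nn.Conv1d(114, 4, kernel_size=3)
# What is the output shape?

Input shape: (23, 114, 760)
Output shape: (23, 4, 758)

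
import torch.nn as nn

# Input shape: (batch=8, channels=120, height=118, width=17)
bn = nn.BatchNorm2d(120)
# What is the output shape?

Input shape: (8, 120, 118, 17)
Output shape: (8, 120, 118, 17)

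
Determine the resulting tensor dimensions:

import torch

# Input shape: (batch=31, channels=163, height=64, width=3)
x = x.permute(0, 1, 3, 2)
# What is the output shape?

Input shape: (31, 163, 64, 3)
Output shape: (31, 163, 3, 64)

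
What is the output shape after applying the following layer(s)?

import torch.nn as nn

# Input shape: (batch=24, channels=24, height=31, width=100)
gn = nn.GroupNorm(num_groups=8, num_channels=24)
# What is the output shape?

Input shape: (24, 24, 31, 100)
Output shape: (24, 24, 31, 100)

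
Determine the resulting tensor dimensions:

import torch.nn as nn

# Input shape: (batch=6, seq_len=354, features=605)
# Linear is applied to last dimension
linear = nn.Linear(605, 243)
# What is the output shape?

Input shape: (6, 354, 605)
Output shape: (6, 354, 243)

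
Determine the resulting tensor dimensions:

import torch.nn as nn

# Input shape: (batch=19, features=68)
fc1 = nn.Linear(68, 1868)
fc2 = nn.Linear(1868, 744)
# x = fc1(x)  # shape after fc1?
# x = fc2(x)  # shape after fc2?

Input shape: (19, 68)
  -> after fc1: (19, 1868)
Output shape: (19, 744)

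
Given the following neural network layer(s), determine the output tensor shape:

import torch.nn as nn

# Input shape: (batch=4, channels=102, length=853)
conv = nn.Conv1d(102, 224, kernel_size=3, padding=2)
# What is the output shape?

Input shape: (4, 102, 853)
Output shape: (4, 224, 855)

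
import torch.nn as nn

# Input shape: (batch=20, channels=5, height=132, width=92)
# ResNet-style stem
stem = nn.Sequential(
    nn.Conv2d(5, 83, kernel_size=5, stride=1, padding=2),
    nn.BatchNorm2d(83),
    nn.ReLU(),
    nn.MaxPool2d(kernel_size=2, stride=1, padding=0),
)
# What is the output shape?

Input shape: (20, 5, 132, 92)
  -> after Conv2d 5x5 stride=1: (20, 83, 132, 92)
Output shape: (20, 83, 131, 91)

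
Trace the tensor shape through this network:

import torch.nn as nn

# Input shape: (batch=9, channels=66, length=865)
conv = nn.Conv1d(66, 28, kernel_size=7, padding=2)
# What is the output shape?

Input shape: (9, 66, 865)
Output shape: (9, 28, 863)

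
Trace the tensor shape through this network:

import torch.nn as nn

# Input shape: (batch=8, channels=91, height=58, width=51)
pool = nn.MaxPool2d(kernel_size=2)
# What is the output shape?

Input shape: (8, 91, 58, 51)
Output shape: (8, 91, 29, 25)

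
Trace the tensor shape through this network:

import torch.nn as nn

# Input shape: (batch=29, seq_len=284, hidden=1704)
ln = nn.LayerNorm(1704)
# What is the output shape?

Input shape: (29, 284, 1704)
Output shape: (29, 284, 1704)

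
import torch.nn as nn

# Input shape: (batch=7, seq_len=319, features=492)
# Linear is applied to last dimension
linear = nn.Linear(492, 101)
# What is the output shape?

Input shape: (7, 319, 492)
Output shape: (7, 319, 101)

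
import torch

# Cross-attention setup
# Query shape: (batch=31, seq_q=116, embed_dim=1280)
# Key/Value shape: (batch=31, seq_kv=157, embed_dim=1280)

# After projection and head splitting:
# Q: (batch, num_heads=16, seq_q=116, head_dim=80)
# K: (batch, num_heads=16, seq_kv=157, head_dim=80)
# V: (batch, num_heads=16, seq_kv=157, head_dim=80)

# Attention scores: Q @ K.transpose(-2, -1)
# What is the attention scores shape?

Input shape: (31, 116, 1280)
Output shape: (31, 16, 116, 157)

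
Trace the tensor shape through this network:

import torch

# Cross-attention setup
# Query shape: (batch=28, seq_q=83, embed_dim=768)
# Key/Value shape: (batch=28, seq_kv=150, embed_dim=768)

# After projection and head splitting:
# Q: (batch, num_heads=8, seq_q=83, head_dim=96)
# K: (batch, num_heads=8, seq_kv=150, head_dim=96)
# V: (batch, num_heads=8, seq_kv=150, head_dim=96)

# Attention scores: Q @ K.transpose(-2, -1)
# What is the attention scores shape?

Input shape: (28, 83, 768)
Output shape: (28, 8, 83, 150)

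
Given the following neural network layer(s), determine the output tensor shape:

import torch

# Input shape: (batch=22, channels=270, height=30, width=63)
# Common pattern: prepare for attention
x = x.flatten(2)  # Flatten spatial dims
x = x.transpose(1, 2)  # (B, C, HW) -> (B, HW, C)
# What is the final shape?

Input shape: (22, 270, 30, 63)
  -> after flatten(2): (22, 270, 1890)
Output shape: (22, 1890, 270)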